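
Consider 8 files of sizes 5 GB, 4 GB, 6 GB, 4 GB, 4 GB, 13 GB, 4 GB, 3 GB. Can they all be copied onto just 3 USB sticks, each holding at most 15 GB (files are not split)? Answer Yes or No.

Yes

A valid assignment using 3 USB sticks:
  USB stick 1: 13 = 13
  USB stick 2: 6 + 5 + 4 = 15
  USB stick 3: 4 + 4 + 4 + 3 = 15
Every load is within 15 GB, so 3 USB sticks suffice.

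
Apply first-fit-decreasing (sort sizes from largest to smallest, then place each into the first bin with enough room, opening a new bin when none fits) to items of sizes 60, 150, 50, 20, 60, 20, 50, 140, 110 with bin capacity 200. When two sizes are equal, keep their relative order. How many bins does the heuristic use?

4

Sorted descending: 150, 140, 110, 60, 60, 50, 50, 20, 20.
  150 → bin 1 (new)  [load 150/200]
  140 → bin 2 (new)  [load 140/200]
  110 → bin 3 (new)  [load 110/200]
  60 → bin 2  [load 200/200]
  60 → bin 3  [load 170/200]
  50 → bin 1  [load 200/200]
  50 → bin 4 (new)  [load 50/200]
  20 → bin 3  [load 190/200]
  20 → bin 4  [load 70/200]
4 bins opened.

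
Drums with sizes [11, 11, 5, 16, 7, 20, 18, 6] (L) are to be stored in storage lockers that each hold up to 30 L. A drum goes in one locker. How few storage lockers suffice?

4

Total = 20 + 18 + 16 + 11 + 11 + 7 + 6 + 5 = 94 L.
Lower bound: ⌈94/30⌉ = 4 storage lockers.
A packing using 4 storage lockers:
  locker 1: 20 + 7 = 27
  locker 2: 18 + 11 = 29
  locker 3: 16 + 11 = 27
  locker 4: 6 + 5 = 11
This matches the lower bound, so 4 is optimal.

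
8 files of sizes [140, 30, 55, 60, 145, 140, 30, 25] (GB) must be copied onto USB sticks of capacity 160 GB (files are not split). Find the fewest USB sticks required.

Total = 145 + 140 + 140 + 60 + 55 + 30 + 30 + 25 = 625 GB.
Lower bound: ⌈625/160⌉ = 4 USB sticks.
A packing using 5 USB sticks:
  USB stick 1: 145 = 145
  USB stick 2: 140 = 140
  USB stick 3: 140 = 140
  USB stick 4: 60 + 55 + 30 = 145
  USB stick 5: 30 + 25 = 55
No arrangement into 4 USB sticks stays within capacity, so 5 is optimal.

5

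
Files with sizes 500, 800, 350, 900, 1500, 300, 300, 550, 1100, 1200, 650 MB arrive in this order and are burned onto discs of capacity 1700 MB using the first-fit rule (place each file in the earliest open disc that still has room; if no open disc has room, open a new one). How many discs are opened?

6

  500 → disc 1 (new)  [load 500/1700]
  800 → disc 1  [load 1300/1700]
  350 → disc 1  [load 1650/1700]
  900 → disc 2 (new)  [load 900/1700]
  1500 → disc 3 (new)  [load 1500/1700]
  300 → disc 2  [load 1200/1700]
  300 → disc 2  [load 1500/1700]
  550 → disc 4 (new)  [load 550/1700]
  1100 → disc 4  [load 1650/1700]
  1200 → disc 5 (new)  [load 1200/1700]
  650 → disc 6 (new)  [load 650/1700]
6 discs opened.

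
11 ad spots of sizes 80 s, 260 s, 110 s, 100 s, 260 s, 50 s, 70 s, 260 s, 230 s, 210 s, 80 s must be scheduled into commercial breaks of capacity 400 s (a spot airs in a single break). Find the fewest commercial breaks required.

Total = 260 + 260 + 260 + 230 + 210 + 110 + 100 + 80 + 80 + 70 + 50 = 1710 s.
Lower bound: ⌈1710/400⌉ = 5 commercial breaks.
A packing using 5 commercial breaks:
  break 1: 260 + 110 = 370
  break 2: 260 + 100 = 360
  break 3: 260 + 80 + 50 = 390
  break 4: 230 + 80 + 70 = 380
  break 5: 210 = 210
This matches the lower bound, so 5 is optimal.

5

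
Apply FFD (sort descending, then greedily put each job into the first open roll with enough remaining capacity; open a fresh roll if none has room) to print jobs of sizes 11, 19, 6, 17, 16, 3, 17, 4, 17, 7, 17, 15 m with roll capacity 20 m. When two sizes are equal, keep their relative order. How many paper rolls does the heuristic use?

9

Sorted descending: 19, 17, 17, 17, 17, 16, 15, 11, 7, 6, 4, 3.
  19 → roll 1 (new)  [load 19/20]
  17 → roll 2 (new)  [load 17/20]
  17 → roll 3 (new)  [load 17/20]
  17 → roll 4 (new)  [load 17/20]
  17 → roll 5 (new)  [load 17/20]
  16 → roll 6 (new)  [load 16/20]
  15 → roll 7 (new)  [load 15/20]
  11 → roll 8 (new)  [load 11/20]
  7 → roll 8  [load 18/20]
  6 → roll 9 (new)  [load 6/20]
  4 → roll 6  [load 20/20]
  3 → roll 2  [load 20/20]
9 paper rolls opened.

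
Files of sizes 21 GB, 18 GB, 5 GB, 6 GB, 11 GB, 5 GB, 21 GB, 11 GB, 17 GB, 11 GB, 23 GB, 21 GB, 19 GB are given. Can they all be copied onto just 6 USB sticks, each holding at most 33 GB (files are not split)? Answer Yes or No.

Total = 189 GB; ⌈189/33⌉ = 6.
7 files each exceed half the capacity and cannot share a USB stick, forcing at least 7 USB sticks.
At least 7 USB sticks are required, but only 6 are allowed.

No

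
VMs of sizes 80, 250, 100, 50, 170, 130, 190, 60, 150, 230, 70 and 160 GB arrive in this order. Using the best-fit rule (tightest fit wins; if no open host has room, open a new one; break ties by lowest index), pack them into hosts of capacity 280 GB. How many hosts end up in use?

7

  80 → host 1 (new)  [load 80/280]
  250 → host 2 (new)  [load 250/280]
  100 → host 1  [load 180/280]
  50 → host 1  [load 230/280]
  170 → host 3 (new)  [load 170/280]
  130 → host 4 (new)  [load 130/280]
  190 → host 5 (new)  [load 190/280]
  60 → host 5  [load 250/280]
  150 → host 4  [load 280/280]
  230 → host 6 (new)  [load 230/280]
  70 → host 3  [load 240/280]
  160 → host 7 (new)  [load 160/280]
7 hosts opened.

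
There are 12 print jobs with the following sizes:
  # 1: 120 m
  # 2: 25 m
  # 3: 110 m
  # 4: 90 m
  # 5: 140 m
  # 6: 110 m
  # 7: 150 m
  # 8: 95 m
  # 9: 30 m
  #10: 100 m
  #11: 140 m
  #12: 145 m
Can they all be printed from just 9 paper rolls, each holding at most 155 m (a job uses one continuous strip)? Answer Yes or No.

No

Total = 1255 m; ⌈1255/155⌉ = 9.
10 print jobs each exceed half the capacity and cannot share a roll, forcing at least 10 paper rolls.
At least 10 paper rolls are required, but only 9 are allowed.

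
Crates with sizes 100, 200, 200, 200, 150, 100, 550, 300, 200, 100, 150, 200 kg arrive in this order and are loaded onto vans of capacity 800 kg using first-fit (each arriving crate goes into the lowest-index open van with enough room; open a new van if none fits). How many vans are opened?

  100 → van 1 (new)  [load 100/800]
  200 → van 1  [load 300/800]
  200 → van 1  [load 500/800]
  200 → van 1  [load 700/800]
  150 → van 2 (new)  [load 150/800]
  100 → van 1  [load 800/800]
  550 → van 2  [load 700/800]
  300 → van 3 (new)  [load 300/800]
  200 → van 3  [load 500/800]
  100 → van 2  [load 800/800]
  150 → van 3  [load 650/800]
  200 → van 4 (new)  [load 200/800]
4 vans opened.

4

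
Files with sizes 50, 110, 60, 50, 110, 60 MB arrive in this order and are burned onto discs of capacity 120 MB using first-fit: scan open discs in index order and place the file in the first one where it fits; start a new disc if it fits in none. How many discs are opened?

4

  50 → disc 1 (new)  [load 50/120]
  110 → disc 2 (new)  [load 110/120]
  60 → disc 1  [load 110/120]
  50 → disc 3 (new)  [load 50/120]
  110 → disc 4 (new)  [load 110/120]
  60 → disc 3  [load 110/120]
4 discs opened.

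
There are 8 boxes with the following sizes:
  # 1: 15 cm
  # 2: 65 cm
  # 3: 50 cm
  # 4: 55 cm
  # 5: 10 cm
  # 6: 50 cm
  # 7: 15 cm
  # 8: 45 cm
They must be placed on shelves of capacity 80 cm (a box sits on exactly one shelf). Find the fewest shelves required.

Total = 65 + 55 + 50 + 50 + 45 + 15 + 15 + 10 = 305 cm.
Lower bound: ⌈305/80⌉ = 4 shelves.
Also, 5 boxes each exceed 40 cm, and no two of those can share a shelf, so at least 5 shelves are needed.
A packing using 5 shelves:
  shelf 1: 65 + 15 = 80
  shelf 2: 55 + 15 + 10 = 80
  shelf 3: 50 = 50
  shelf 4: 50 = 50
  shelf 5: 45 = 45
This matches the lower bound, so 5 is optimal.

5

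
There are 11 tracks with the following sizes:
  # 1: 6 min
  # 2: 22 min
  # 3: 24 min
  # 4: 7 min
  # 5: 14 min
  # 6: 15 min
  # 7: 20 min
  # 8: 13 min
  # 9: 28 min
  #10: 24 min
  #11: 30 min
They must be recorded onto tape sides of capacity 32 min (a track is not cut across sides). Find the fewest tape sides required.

8

Total = 30 + 28 + 24 + 24 + 22 + 20 + 15 + 14 + 13 + 7 + 6 = 203 min.
Lower bound: ⌈203/32⌉ = 7 tape sides.
A packing using 8 tape sides:
  side 1: 30 = 30
  side 2: 28 = 28
  side 3: 24 + 7 = 31
  side 4: 24 + 6 = 30
  side 5: 22 = 22
  side 6: 20 = 20
  side 7: 15 + 14 = 29
  side 8: 13 = 13
No arrangement into 7 tape sides stays within capacity, so 8 is optimal.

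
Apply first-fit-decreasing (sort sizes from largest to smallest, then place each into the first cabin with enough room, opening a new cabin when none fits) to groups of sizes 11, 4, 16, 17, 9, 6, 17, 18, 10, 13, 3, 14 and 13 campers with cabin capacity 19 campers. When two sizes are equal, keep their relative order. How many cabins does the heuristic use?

Sorted descending: 18, 17, 17, 16, 14, 13, 13, 11, 10, 9, 6, 4, 3.
  18 → cabin 1 (new)  [load 18/19]
  17 → cabin 2 (new)  [load 17/19]
  17 → cabin 3 (new)  [load 17/19]
  16 → cabin 4 (new)  [load 16/19]
  14 → cabin 5 (new)  [load 14/19]
  13 → cabin 6 (new)  [load 13/19]
  13 → cabin 7 (new)  [load 13/19]
  11 → cabin 8 (new)  [load 11/19]
  10 → cabin 9 (new)  [load 10/19]
  9 → cabin 9  [load 19/19]
  6 → cabin 6  [load 19/19]
  4 → cabin 5  [load 18/19]
  3 → cabin 4  [load 19/19]
9 cabins opened.

9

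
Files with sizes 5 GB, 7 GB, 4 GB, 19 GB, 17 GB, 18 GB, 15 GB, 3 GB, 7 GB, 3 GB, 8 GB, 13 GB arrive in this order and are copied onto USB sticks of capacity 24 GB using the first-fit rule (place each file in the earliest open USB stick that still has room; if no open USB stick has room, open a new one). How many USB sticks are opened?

  5 → USB stick 1 (new)  [load 5/24]
  7 → USB stick 1  [load 12/24]
  4 → USB stick 1  [load 16/24]
  19 → USB stick 2 (new)  [load 19/24]
  17 → USB stick 3 (new)  [load 17/24]
  18 → USB stick 4 (new)  [load 18/24]
  15 → USB stick 5 (new)  [load 15/24]
  3 → USB stick 1  [load 19/24]
  7 → USB stick 3  [load 24/24]
  3 → USB stick 1  [load 22/24]
  8 → USB stick 5  [load 23/24]
  13 → USB stick 6 (new)  [load 13/24]
6 USB sticks opened.

6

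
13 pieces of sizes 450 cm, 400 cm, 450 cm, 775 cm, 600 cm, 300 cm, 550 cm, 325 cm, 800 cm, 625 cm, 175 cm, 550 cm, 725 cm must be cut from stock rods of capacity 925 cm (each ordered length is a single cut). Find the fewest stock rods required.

9

Total = 800 + 775 + 725 + 625 + 600 + 550 + 550 + 450 + 450 + 400 + 325 + 300 + 175 = 6725 cm.
Lower bound: ⌈6725/925⌉ = 8 stock rods.
A packing using 9 stock rods:
  stock rod 1: 800 = 800
  stock rod 2: 775 = 775
  stock rod 3: 725 + 175 = 900
  stock rod 4: 625 + 300 = 925
  stock rod 5: 600 + 325 = 925
  stock rod 6: 550 = 550
  stock rod 7: 550 = 550
  stock rod 8: 450 + 450 = 900
  stock rod 9: 400 = 400
No arrangement into 8 stock rods stays within capacity, so 9 is optimal.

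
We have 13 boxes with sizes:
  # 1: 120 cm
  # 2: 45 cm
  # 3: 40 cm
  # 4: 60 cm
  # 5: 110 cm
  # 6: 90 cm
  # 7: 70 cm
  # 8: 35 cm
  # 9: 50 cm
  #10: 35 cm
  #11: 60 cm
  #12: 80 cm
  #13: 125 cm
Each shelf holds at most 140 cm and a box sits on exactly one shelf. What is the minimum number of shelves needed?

Total = 125 + 120 + 110 + 90 + 80 + 70 + 60 + 60 + 50 + 45 + 40 + 35 + 35 = 920 cm.
Lower bound: ⌈920/140⌉ = 7 shelves.
A packing using 8 shelves:
  shelf 1: 125 = 125
  shelf 2: 120 = 120
  shelf 3: 110 = 110
  shelf 4: 90 + 50 = 140
  shelf 5: 80 + 60 = 140
  shelf 6: 70 + 60 = 130
  shelf 7: 45 + 40 + 35 = 120
  shelf 8: 35 = 35
No arrangement into 7 shelves stays within capacity, so 8 is optimal.

8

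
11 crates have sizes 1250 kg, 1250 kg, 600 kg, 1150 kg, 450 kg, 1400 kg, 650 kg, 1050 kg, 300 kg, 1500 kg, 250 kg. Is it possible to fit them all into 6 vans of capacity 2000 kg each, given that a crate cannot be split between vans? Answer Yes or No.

Yes

A valid assignment using 6 vans:
  van 1: 1500 + 450 = 1950
  van 2: 1400 + 600 = 2000
  van 3: 1250 + 650 = 1900
  van 4: 1250 + 300 + 250 = 1800
  van 5: 1150 = 1150
  van 6: 1050 = 1050
Every load is within 2000 kg, so 6 vans suffice.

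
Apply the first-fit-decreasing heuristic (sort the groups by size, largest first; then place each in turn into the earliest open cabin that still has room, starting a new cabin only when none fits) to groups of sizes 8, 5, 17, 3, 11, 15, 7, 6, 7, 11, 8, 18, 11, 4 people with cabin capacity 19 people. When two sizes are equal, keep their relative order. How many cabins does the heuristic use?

8

Sorted descending: 18, 17, 15, 11, 11, 11, 8, 8, 7, 7, 6, 5, 4, 3.
  18 → cabin 1 (new)  [load 18/19]
  17 → cabin 2 (new)  [load 17/19]
  15 → cabin 3 (new)  [load 15/19]
  11 → cabin 4 (new)  [load 11/19]
  11 → cabin 5 (new)  [load 11/19]
  11 → cabin 6 (new)  [load 11/19]
  8 → cabin 4  [load 19/19]
  8 → cabin 5  [load 19/19]
  7 → cabin 6  [load 18/19]
  7 → cabin 7 (new)  [load 7/19]
  6 → cabin 7  [load 13/19]
  5 → cabin 7  [load 18/19]
  4 → cabin 3  [load 19/19]
  3 → cabin 8 (new)  [load 3/19]
8 cabins opened.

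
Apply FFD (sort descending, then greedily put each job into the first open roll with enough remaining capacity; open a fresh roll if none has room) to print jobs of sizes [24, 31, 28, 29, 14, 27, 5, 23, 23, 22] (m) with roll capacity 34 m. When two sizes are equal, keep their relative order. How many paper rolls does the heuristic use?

9

Sorted descending: 31, 29, 28, 27, 24, 23, 23, 22, 14, 5.
  31 → roll 1 (new)  [load 31/34]
  29 → roll 2 (new)  [load 29/34]
  28 → roll 3 (new)  [load 28/34]
  27 → roll 4 (new)  [load 27/34]
  24 → roll 5 (new)  [load 24/34]
  23 → roll 6 (new)  [load 23/34]
  23 → roll 7 (new)  [load 23/34]
  22 → roll 8 (new)  [load 22/34]
  14 → roll 9 (new)  [load 14/34]
  5 → roll 2  [load 34/34]
9 paper rolls opened.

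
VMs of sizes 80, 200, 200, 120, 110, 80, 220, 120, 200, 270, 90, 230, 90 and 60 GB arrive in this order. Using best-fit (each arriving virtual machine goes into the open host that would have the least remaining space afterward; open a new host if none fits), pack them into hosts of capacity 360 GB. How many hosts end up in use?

7

  80 → host 1 (new)  [load 80/360]
  200 → host 1  [load 280/360]
  200 → host 2 (new)  [load 200/360]
  120 → host 2  [load 320/360]
  110 → host 3 (new)  [load 110/360]
  80 → host 1  [load 360/360]
  220 → host 3  [load 330/360]
  120 → host 4 (new)  [load 120/360]
  200 → host 4  [load 320/360]
  270 → host 5 (new)  [load 270/360]
  90 → host 5  [load 360/360]
  230 → host 6 (new)  [load 230/360]
  90 → host 6  [load 320/360]
  60 → host 7 (new)  [load 60/360]
7 hosts opened.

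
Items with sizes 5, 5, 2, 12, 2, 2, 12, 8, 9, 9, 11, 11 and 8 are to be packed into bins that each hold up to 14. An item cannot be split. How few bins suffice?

8

Total = 12 + 12 + 11 + 11 + 9 + 9 + 8 + 8 + 5 + 5 + 2 + 2 + 2 = 96.
Lower bound: ⌈96/14⌉ = 7 bins.
Also, 8 items each exceed 7, and no two of those can share a bin, so at least 8 bins are needed.
A packing using 8 bins:
  bin 1: 12 + 2 = 14
  bin 2: 12 + 2 = 14
  bin 3: 11 + 2 = 13
  bin 4: 11 = 11
  bin 5: 9 + 5 = 14
  bin 6: 9 + 5 = 14
  bin 7: 8 = 8
  bin 8: 8 = 8
This matches the lower bound, so 8 is optimal.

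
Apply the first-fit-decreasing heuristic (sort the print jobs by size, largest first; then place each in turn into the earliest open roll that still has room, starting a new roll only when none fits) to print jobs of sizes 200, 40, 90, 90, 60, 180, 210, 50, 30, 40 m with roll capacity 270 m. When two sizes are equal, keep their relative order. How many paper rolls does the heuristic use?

4

Sorted descending: 210, 200, 180, 90, 90, 60, 50, 40, 40, 30.
  210 → roll 1 (new)  [load 210/270]
  200 → roll 2 (new)  [load 200/270]
  180 → roll 3 (new)  [load 180/270]
  90 → roll 3  [load 270/270]
  90 → roll 4 (new)  [load 90/270]
  60 → roll 1  [load 270/270]
  50 → roll 2  [load 250/270]
  40 → roll 4  [load 130/270]
  40 → roll 4  [load 170/270]
  30 → roll 4  [load 200/270]
4 paper rolls opened.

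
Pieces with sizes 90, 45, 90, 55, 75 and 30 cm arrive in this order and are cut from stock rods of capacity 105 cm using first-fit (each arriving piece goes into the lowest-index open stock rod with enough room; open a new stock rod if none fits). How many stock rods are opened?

4

  90 → stock rod 1 (new)  [load 90/105]
  45 → stock rod 2 (new)  [load 45/105]
  90 → stock rod 3 (new)  [load 90/105]
  55 → stock rod 2  [load 100/105]
  75 → stock rod 4 (new)  [load 75/105]
  30 → stock rod 4  [load 105/105]
4 stock rods opened.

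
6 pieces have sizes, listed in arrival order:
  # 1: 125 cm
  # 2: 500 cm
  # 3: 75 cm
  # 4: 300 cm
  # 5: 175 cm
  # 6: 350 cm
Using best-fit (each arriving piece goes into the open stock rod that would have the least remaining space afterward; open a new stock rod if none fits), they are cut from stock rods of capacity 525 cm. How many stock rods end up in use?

3

  125 → stock rod 1 (new)  [load 125/525]
  500 → stock rod 2 (new)  [load 500/525]
  75 → stock rod 1  [load 200/525]
  300 → stock rod 1  [load 500/525]
  175 → stock rod 3 (new)  [load 175/525]
  350 → stock rod 3  [load 525/525]
3 stock rods opened.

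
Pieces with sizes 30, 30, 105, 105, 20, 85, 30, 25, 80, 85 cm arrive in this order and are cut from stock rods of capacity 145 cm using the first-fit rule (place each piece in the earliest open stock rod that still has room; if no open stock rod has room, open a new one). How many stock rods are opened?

  30 → stock rod 1 (new)  [load 30/145]
  30 → stock rod 1  [load 60/145]
  105 → stock rod 2 (new)  [load 105/145]
  105 → stock rod 3 (new)  [load 105/145]
  20 → stock rod 1  [load 80/145]
  85 → stock rod 4 (new)  [load 85/145]
  30 → stock rod 1  [load 110/145]
  25 → stock rod 1  [load 135/145]
  80 → stock rod 5 (new)  [load 80/145]
  85 → stock rod 6 (new)  [load 85/145]
6 stock rods opened.

6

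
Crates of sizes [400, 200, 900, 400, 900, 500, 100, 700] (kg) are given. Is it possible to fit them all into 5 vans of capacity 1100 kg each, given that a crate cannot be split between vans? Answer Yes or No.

Yes

A valid assignment using 4 vans:
  van 1: 900 + 200 = 1100
  van 2: 900 + 100 = 1000
  van 3: 700 + 400 = 1100
  van 4: 500 + 400 = 900
That uses only 4 ≤ 5, so 5 vans are enough.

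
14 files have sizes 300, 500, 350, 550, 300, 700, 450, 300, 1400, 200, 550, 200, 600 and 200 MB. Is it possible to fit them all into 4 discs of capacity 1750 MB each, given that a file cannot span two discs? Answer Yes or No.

A valid assignment using 4 discs:
  disc 1: 1400 + 350 = 1750
  disc 2: 700 + 600 + 450 = 1750
  disc 3: 550 + 550 + 500 = 1600
  disc 4: 300 + 300 + 300 + 200 + 200 + 200 = 1500
Every load is within 1750 MB, so 4 discs suffice.

Yes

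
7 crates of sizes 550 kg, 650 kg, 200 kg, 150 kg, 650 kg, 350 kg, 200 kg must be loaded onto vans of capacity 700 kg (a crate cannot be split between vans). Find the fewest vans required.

5

Total = 650 + 650 + 550 + 350 + 200 + 200 + 150 = 2750 kg.
Lower bound: ⌈2750/700⌉ = 4 vans.
A packing using 5 vans:
  van 1: 650 = 650
  van 2: 650 = 650
  van 3: 550 + 150 = 700
  van 4: 350 + 200 = 550
  van 5: 200 = 200
No arrangement into 4 vans stays within capacity, so 5 is optimal.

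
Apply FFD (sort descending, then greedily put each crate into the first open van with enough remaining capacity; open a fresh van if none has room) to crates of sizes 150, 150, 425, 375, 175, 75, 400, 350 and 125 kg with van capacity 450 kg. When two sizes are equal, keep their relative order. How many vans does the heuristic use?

Sorted descending: 425, 400, 375, 350, 175, 150, 150, 125, 75.
  425 → van 1 (new)  [load 425/450]
  400 → van 2 (new)  [load 400/450]
  375 → van 3 (new)  [load 375/450]
  350 → van 4 (new)  [load 350/450]
  175 → van 5 (new)  [load 175/450]
  150 → van 5  [load 325/450]
  150 → van 6 (new)  [load 150/450]
  125 → van 5  [load 450/450]
  75 → van 3  [load 450/450]
6 vans opened.

6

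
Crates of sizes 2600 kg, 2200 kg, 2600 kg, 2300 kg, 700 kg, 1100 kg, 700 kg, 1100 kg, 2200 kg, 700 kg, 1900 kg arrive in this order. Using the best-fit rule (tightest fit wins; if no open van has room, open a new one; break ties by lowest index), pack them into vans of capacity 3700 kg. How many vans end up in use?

  2600 → van 1 (new)  [load 2600/3700]
  2200 → van 2 (new)  [load 2200/3700]
  2600 → van 3 (new)  [load 2600/3700]
  2300 → van 4 (new)  [load 2300/3700]
  700 → van 1  [load 3300/3700]
  1100 → van 3  [load 3700/3700]
  700 → van 4  [load 3000/3700]
  1100 → van 2  [load 3300/3700]
  2200 → van 5 (new)  [load 2200/3700]
  700 → van 4  [load 3700/3700]
  1900 → van 6 (new)  [load 1900/3700]
6 vans opened.

6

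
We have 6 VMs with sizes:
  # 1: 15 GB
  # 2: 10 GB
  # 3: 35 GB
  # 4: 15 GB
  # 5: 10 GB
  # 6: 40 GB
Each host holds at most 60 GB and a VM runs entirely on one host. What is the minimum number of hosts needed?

Total = 40 + 35 + 15 + 15 + 10 + 10 = 125 GB.
Lower bound: ⌈125/60⌉ = 3 hosts.
A packing using 3 hosts:
  host 1: 40 + 15 = 55
  host 2: 35 + 15 + 10 = 60
  host 3: 10 = 10
This matches the lower bound, so 3 is optimal.

3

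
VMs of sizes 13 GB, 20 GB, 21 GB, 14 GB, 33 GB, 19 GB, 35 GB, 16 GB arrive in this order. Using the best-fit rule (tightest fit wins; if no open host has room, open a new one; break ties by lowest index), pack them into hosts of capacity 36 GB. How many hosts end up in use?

  13 → host 1 (new)  [load 13/36]
  20 → host 1  [load 33/36]
  21 → host 2 (new)  [load 21/36]
  14 → host 2  [load 35/36]
  33 → host 3 (new)  [load 33/36]
  19 → host 4 (new)  [load 19/36]
  35 → host 5 (new)  [load 35/36]
  16 → host 4  [load 35/36]
5 hosts opened.

5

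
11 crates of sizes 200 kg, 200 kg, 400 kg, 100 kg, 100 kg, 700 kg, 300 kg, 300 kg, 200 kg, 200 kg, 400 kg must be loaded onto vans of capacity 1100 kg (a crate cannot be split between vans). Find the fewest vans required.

3

Total = 700 + 400 + 400 + 300 + 300 + 200 + 200 + 200 + 200 + 100 + 100 = 3100 kg.
Lower bound: ⌈3100/1100⌉ = 3 vans.
A packing using 3 vans:
  van 1: 700 + 400 = 1100
  van 2: 400 + 300 + 300 + 100 = 1100
  van 3: 200 + 200 + 200 + 200 + 100 = 900
This matches the lower bound, so 3 is optimal.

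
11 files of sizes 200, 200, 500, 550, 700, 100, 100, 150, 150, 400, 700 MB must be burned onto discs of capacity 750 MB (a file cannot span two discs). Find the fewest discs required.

6

Total = 700 + 700 + 550 + 500 + 400 + 200 + 200 + 150 + 150 + 100 + 100 = 3750 MB.
Lower bound: ⌈3750/750⌉ = 5 discs.
A packing using 6 discs:
  disc 1: 700 = 700
  disc 2: 700 = 700
  disc 3: 550 + 200 = 750
  disc 4: 500 + 200 = 700
  disc 5: 400 + 150 + 150 = 700
  disc 6: 100 + 100 = 200
No arrangement into 5 discs stays within capacity, so 6 is optimal.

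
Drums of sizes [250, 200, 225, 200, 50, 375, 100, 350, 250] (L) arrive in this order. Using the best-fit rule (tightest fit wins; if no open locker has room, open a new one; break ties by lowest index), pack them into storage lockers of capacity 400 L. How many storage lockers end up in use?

  250 → locker 1 (new)  [load 250/400]
  200 → locker 2 (new)  [load 200/400]
  225 → locker 3 (new)  [load 225/400]
  200 → locker 2  [load 400/400]
  50 → locker 1  [load 300/400]
  375 → locker 4 (new)  [load 375/400]
  100 → locker 1  [load 400/400]
  350 → locker 5 (new)  [load 350/400]
  250 → locker 6 (new)  [load 250/400]
6 storage lockers opened.

6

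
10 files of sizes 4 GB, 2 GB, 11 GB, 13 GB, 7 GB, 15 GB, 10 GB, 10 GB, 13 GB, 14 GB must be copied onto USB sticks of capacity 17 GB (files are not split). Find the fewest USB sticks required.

7

Total = 15 + 14 + 13 + 13 + 11 + 10 + 10 + 7 + 4 + 2 = 99 GB.
Lower bound: ⌈99/17⌉ = 6 USB sticks.
Also, 7 files each exceed 17/2 GB, and no two of those can share a USB stick, so at least 7 USB sticks are needed.
A packing using 7 USB sticks:
  USB stick 1: 15 + 2 = 17
  USB stick 2: 14 = 14
  USB stick 3: 13 + 4 = 17
  USB stick 4: 13 = 13
  USB stick 5: 11 = 11
  USB stick 6: 10 + 7 = 17
  USB stick 7: 10 = 10
This matches the lower bound, so 7 is optimal.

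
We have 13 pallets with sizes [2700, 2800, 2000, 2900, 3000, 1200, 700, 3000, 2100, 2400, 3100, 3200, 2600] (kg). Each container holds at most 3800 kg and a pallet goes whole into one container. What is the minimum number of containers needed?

Total = 3200 + 3100 + 3000 + 3000 + 2900 + 2800 + 2700 + 2600 + 2400 + 2100 + 2000 + 1200 + 700 = 31700 kg.
Lower bound: ⌈31700/3800⌉ = 9 containers.
Also, 11 pallets each exceed 1900 kg, and no two of those can share a container, so at least 11 containers are needed.
A packing using 11 containers:
  container 1: 3200 = 3200
  container 2: 3100 + 700 = 3800
  container 3: 3000 = 3000
  container 4: 3000 = 3000
  container 5: 2900 = 2900
  container 6: 2800 = 2800
  container 7: 2700 = 2700
  container 8: 2600 + 1200 = 3800
  container 9: 2400 = 2400
  container 10: 2100 = 2100
  container 11: 2000 = 2000
This matches the lower bound, so 11 is optimal.

11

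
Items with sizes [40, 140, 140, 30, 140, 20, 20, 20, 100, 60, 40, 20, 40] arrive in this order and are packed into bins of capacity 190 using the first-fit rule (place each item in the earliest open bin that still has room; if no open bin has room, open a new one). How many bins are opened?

  40 → bin 1 (new)  [load 40/190]
  140 → bin 1  [load 180/190]
  140 → bin 2 (new)  [load 140/190]
  30 → bin 2  [load 170/190]
  140 → bin 3 (new)  [load 140/190]
  20 → bin 2  [load 190/190]
  20 → bin 3  [load 160/190]
  20 → bin 3  [load 180/190]
  100 → bin 4 (new)  [load 100/190]
  60 → bin 4  [load 160/190]
  40 → bin 5 (new)  [load 40/190]
  20 → bin 4  [load 180/190]
  40 → bin 5  [load 80/190]
5 bins opened.

5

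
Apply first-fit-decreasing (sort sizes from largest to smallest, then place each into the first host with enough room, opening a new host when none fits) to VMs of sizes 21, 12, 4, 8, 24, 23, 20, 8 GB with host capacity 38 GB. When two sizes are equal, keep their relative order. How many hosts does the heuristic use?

Sorted descending: 24, 23, 21, 20, 12, 8, 8, 4.
  24 → host 1 (new)  [load 24/38]
  23 → host 2 (new)  [load 23/38]
  21 → host 3 (new)  [load 21/38]
  20 → host 4 (new)  [load 20/38]
  12 → host 1  [load 36/38]
  8 → host 2  [load 31/38]
  8 → host 3  [load 29/38]
  4 → host 2  [load 35/38]
4 hosts opened.

4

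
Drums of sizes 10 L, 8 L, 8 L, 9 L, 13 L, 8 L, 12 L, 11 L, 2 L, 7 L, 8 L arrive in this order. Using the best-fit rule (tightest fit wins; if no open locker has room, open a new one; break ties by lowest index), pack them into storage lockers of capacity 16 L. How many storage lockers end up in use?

  10 → locker 1 (new)  [load 10/16]
  8 → locker 2 (new)  [load 8/16]
  8 → locker 2  [load 16/16]
  9 → locker 3 (new)  [load 9/16]
  13 → locker 4 (new)  [load 13/16]
  8 → locker 5 (new)  [load 8/16]
  12 → locker 6 (new)  [load 12/16]
  11 → locker 7 (new)  [load 11/16]
  2 → locker 4  [load 15/16]
  7 → locker 3  [load 16/16]
  8 → locker 5  [load 16/16]
7 storage lockers opened.

7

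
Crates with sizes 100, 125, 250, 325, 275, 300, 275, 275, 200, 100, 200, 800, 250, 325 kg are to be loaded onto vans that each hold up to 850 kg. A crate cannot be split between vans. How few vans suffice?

5

Total = 800 + 325 + 325 + 300 + 275 + 275 + 275 + 250 + 250 + 200 + 200 + 125 + 100 + 100 = 3800 kg.
Lower bound: ⌈3800/850⌉ = 5 vans.
A packing using 5 vans:
  van 1: 800 = 800
  van 2: 325 + 325 + 200 = 850
  van 3: 300 + 275 + 275 = 850
  van 4: 275 + 250 + 250 = 775
  van 5: 200 + 125 + 100 + 100 = 525
This matches the lower bound, so 5 is optimal.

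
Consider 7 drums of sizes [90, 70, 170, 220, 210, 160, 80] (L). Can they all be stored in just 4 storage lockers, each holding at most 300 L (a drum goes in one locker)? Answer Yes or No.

Yes

A valid assignment using 4 storage lockers:
  locker 1: 220 + 80 = 300
  locker 2: 210 + 90 = 300
  locker 3: 170 + 70 = 240
  locker 4: 160 = 160
Every load is within 300 L, so 4 storage lockers suffice.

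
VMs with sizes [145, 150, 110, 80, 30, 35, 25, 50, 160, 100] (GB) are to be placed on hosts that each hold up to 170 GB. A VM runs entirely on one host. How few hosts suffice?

Total = 160 + 150 + 145 + 110 + 100 + 80 + 50 + 35 + 30 + 25 = 885 GB.
Lower bound: ⌈885/170⌉ = 6 hosts.
A packing using 6 hosts:
  host 1: 160 = 160
  host 2: 150 = 150
  host 3: 145 + 25 = 170
  host 4: 110 + 50 = 160
  host 5: 100 + 35 + 30 = 165
  host 6: 80 = 80
This matches the lower bound, so 6 is optimal.

6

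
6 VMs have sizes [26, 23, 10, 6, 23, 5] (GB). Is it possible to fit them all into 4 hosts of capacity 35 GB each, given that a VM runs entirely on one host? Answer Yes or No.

A valid assignment using 3 hosts:
  host 1: 26 + 6 = 32
  host 2: 23 + 10 = 33
  host 3: 23 + 5 = 28
That uses only 3 ≤ 4, so 4 hosts are enough.

Yes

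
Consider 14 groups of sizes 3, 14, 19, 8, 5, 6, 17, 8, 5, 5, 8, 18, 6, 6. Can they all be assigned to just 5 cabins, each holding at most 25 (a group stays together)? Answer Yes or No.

Total = 128; ⌈128/25⌉ = 6.
At least 6 cabins are required, but only 5 are allowed.

No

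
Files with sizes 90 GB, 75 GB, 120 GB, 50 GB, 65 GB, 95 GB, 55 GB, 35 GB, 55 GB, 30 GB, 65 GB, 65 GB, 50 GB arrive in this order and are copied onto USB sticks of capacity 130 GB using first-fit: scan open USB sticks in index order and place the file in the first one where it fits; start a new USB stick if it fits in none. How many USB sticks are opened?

  90 → USB stick 1 (new)  [load 90/130]
  75 → USB stick 2 (new)  [load 75/130]
  120 → USB stick 3 (new)  [load 120/130]
  50 → USB stick 2  [load 125/130]
  65 → USB stick 4 (new)  [load 65/130]
  95 → USB stick 5 (new)  [load 95/130]
  55 → USB stick 4  [load 120/130]
  35 → USB stick 1  [load 125/130]
  55 → USB stick 6 (new)  [load 55/130]
  30 → USB stick 5  [load 125/130]
  65 → USB stick 6  [load 120/130]
  65 → USB stick 7 (new)  [load 65/130]
  50 → USB stick 7  [load 115/130]
7 USB sticks opened.

7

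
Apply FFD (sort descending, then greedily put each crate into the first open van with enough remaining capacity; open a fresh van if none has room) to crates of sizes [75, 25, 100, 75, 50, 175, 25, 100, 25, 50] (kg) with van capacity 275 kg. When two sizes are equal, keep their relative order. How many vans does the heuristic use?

3

Sorted descending: 175, 100, 100, 75, 75, 50, 50, 25, 25, 25.
  175 → van 1 (new)  [load 175/275]
  100 → van 1  [load 275/275]
  100 → van 2 (new)  [load 100/275]
  75 → van 2  [load 175/275]
  75 → van 2  [load 250/275]
  50 → van 3 (new)  [load 50/275]
  50 → van 3  [load 100/275]
  25 → van 2  [load 275/275]
  25 → van 3  [load 125/275]
  25 → van 3  [load 150/275]
3 vans opened.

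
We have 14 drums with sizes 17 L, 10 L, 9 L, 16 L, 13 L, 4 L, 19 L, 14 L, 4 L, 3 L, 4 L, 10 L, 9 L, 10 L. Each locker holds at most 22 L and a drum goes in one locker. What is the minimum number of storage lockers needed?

Total = 19 + 17 + 16 + 14 + 13 + 10 + 10 + 10 + 9 + 9 + 4 + 4 + 4 + 3 = 142 L.
Lower bound: ⌈142/22⌉ = 7 storage lockers.
A packing using 7 storage lockers:
  locker 1: 19 + 3 = 22
  locker 2: 17 + 4 = 21
  locker 3: 16 + 4 = 20
  locker 4: 14 + 4 = 18
  locker 5: 13 + 9 = 22
  locker 6: 10 + 10 = 20
  locker 7: 10 + 9 = 19
This matches the lower bound, so 7 is optimal.

7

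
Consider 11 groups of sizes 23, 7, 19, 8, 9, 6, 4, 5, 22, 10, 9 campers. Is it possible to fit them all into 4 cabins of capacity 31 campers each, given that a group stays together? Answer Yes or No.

Yes

A valid assignment using 4 cabins:
  cabin 1: 23 + 8 = 31
  cabin 2: 22 + 9 = 31
  cabin 3: 19 + 10 = 29
  cabin 4: 9 + 7 + 6 + 5 + 4 = 31
Every load is within 31 campers, so 4 cabins suffice.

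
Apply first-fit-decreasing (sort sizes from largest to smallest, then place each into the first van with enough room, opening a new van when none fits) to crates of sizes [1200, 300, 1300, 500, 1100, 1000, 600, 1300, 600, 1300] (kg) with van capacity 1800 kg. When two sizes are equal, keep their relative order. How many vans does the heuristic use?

Sorted descending: 1300, 1300, 1300, 1200, 1100, 1000, 600, 600, 500, 300.
  1300 → van 1 (new)  [load 1300/1800]
  1300 → van 2 (new)  [load 1300/1800]
  1300 → van 3 (new)  [load 1300/1800]
  1200 → van 4 (new)  [load 1200/1800]
  1100 → van 5 (new)  [load 1100/1800]
  1000 → van 6 (new)  [load 1000/1800]
  600 → van 4  [load 1800/1800]
  600 → van 5  [load 1700/1800]
  500 → van 1  [load 1800/1800]
  300 → van 2  [load 1600/1800]
6 vans opened.

6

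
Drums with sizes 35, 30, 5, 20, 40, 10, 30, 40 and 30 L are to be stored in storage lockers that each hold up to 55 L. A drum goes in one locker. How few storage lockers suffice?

6

Total = 40 + 40 + 35 + 30 + 30 + 30 + 20 + 10 + 5 = 240 L.
Lower bound: ⌈240/55⌉ = 5 storage lockers.
Also, 6 drums each exceed 55/2 L, and no two of those can share a locker, so at least 6 storage lockers are needed.
A packing using 6 storage lockers:
  locker 1: 40 + 10 + 5 = 55
  locker 2: 40 = 40
  locker 3: 35 + 20 = 55
  locker 4: 30 = 30
  locker 5: 30 = 30
  locker 6: 30 = 30
This matches the lower bound, so 6 is optimal.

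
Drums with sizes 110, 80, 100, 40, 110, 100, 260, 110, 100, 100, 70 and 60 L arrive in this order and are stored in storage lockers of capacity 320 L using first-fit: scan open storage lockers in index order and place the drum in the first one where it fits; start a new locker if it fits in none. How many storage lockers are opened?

4

  110 → locker 1 (new)  [load 110/320]
  80 → locker 1  [load 190/320]
  100 → locker 1  [load 290/320]
  40 → locker 2 (new)  [load 40/320]
  110 → locker 2  [load 150/320]
  100 → locker 2  [load 250/320]
  260 → locker 3 (new)  [load 260/320]
  110 → locker 4 (new)  [load 110/320]
  100 → locker 4  [load 210/320]
  100 → locker 4  [load 310/320]
  70 → locker 2  [load 320/320]
  60 → locker 3  [load 320/320]
4 storage lockers opened.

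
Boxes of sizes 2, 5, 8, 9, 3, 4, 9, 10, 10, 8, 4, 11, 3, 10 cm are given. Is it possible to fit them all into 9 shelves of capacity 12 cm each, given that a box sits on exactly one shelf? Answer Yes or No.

Yes

A valid assignment using 9 shelves:
  shelf 1: 11 = 11
  shelf 2: 10 + 2 = 12
  shelf 3: 10 = 10
  shelf 4: 10 = 10
  shelf 5: 9 + 3 = 12
  shelf 6: 9 + 3 = 12
  shelf 7: 8 + 4 = 12
  shelf 8: 8 + 4 = 12
  shelf 9: 5 = 5
Every load is within 12 cm, so 9 shelves suffice.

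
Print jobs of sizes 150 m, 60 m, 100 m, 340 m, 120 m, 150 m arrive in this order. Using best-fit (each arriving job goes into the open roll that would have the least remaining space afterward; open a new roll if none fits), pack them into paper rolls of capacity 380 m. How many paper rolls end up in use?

3

  150 → roll 1 (new)  [load 150/380]
  60 → roll 1  [load 210/380]
  100 → roll 1  [load 310/380]
  340 → roll 2 (new)  [load 340/380]
  120 → roll 3 (new)  [load 120/380]
  150 → roll 3  [load 270/380]
3 paper rolls opened.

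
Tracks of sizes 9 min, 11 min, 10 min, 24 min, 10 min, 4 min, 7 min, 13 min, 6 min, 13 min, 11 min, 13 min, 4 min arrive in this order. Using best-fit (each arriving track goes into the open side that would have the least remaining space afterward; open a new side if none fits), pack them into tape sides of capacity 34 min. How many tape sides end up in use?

  9 → side 1 (new)  [load 9/34]
  11 → side 1  [load 20/34]
  10 → side 1  [load 30/34]
  24 → side 2 (new)  [load 24/34]
  10 → side 2  [load 34/34]
  4 → side 1  [load 34/34]
  7 → side 3 (new)  [load 7/34]
  13 → side 3  [load 20/34]
  6 → side 3  [load 26/34]
  13 → side 4 (new)  [load 13/34]
  11 → side 4  [load 24/34]
  13 → side 5 (new)  [load 13/34]
  4 → side 3  [load 30/34]
5 tape sides opened.

5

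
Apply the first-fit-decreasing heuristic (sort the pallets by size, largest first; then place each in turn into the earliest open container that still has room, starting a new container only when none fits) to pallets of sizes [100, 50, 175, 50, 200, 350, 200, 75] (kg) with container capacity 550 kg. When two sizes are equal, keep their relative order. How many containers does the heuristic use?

Sorted descending: 350, 200, 200, 175, 100, 75, 50, 50.
  350 → container 1 (new)  [load 350/550]
  200 → container 1  [load 550/550]
  200 → container 2 (new)  [load 200/550]
  175 → container 2  [load 375/550]
  100 → container 2  [load 475/550]
  75 → container 2  [load 550/550]
  50 → container 3 (new)  [load 50/550]
  50 → container 3  [load 100/550]
3 containers opened.

3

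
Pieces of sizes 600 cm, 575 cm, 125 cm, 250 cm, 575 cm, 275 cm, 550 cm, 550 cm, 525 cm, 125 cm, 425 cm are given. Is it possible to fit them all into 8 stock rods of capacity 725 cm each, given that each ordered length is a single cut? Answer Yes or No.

Yes

A valid assignment using 8 stock rods:
  stock rod 1: 600 + 125 = 725
  stock rod 2: 575 + 125 = 700
  stock rod 3: 575 = 575
  stock rod 4: 550 = 550
  stock rod 5: 550 = 550
  stock rod 6: 525 = 525
  stock rod 7: 425 + 275 = 700
  stock rod 8: 250 = 250
Every load is within 725 cm, so 8 stock rods suffice.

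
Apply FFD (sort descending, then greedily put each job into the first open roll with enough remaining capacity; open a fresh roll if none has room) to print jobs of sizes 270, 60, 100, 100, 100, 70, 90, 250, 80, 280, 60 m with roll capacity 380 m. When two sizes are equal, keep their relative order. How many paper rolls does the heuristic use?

4

Sorted descending: 280, 270, 250, 100, 100, 100, 90, 80, 70, 60, 60.
  280 → roll 1 (new)  [load 280/380]
  270 → roll 2 (new)  [load 270/380]
  250 → roll 3 (new)  [load 250/380]
  100 → roll 1  [load 380/380]
  100 → roll 2  [load 370/380]
  100 → roll 3  [load 350/380]
  90 → roll 4 (new)  [load 90/380]
  80 → roll 4  [load 170/380]
  70 → roll 4  [load 240/380]
  60 → roll 4  [load 300/380]
  60 → roll 4  [load 360/380]
4 paper rolls opened.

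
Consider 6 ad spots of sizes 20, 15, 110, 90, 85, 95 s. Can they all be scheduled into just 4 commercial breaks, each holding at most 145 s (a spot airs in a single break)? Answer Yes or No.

A valid assignment using 4 commercial breaks:
  break 1: 110 + 20 + 15 = 145
  break 2: 95 = 95
  break 3: 90 = 90
  break 4: 85 = 85
Every load is within 145 s, so 4 commercial breaks suffice.

Yes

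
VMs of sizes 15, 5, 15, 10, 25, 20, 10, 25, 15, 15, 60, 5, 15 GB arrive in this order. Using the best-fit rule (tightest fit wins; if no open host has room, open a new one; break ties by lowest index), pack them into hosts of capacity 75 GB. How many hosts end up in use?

4

  15 → host 1 (new)  [load 15/75]
  5 → host 1  [load 20/75]
  15 → host 1  [load 35/75]
  10 → host 1  [load 45/75]
  25 → host 1  [load 70/75]
  20 → host 2 (new)  [load 20/75]
  10 → host 2  [load 30/75]
  25 → host 2  [load 55/75]
  15 → host 2  [load 70/75]
  15 → host 3 (new)  [load 15/75]
  60 → host 3  [load 75/75]
  5 → host 1  [load 75/75]
  15 → host 4 (new)  [load 15/75]
4 hosts opened.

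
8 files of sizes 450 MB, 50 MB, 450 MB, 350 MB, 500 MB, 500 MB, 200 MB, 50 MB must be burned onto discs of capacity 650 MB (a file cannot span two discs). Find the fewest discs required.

5

Total = 500 + 500 + 450 + 450 + 350 + 200 + 50 + 50 = 2550 MB.
Lower bound: ⌈2550/650⌉ = 4 discs.
Also, 5 files each exceed 325 MB, and no two of those can share a disc, so at least 5 discs are needed.
A packing using 5 discs:
  disc 1: 500 + 50 + 50 = 600
  disc 2: 500 = 500
  disc 3: 450 + 200 = 650
  disc 4: 450 = 450
  disc 5: 350 = 350
This matches the lower bound, so 5 is optimal.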